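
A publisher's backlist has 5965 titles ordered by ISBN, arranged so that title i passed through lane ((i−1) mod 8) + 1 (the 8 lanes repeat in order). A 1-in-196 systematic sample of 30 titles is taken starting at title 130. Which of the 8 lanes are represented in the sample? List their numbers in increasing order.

2, 6

Consecutive selections differ by k = 196, so their lane numbers differ by 196 mod 8 = 4.
gcd(196, 8) = 4, so the sample visits 8/4 = 2 distinct residues mod 8.
Start 130 is lane 2; the lanes hit are 2, 6.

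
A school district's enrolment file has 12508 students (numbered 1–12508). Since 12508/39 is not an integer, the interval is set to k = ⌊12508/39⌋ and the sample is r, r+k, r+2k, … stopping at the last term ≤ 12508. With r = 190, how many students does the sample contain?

39

k = ⌊12508/39⌋ = 320
Achieved size = ⌊(12508 − 190)/320⌋ + 1 = ⌊12318/320⌋ + 1 = 38 + 1 = 39
(last selection: 190 + 38×320 = 12350 ≤ 12508; next would be 12670 > 12508)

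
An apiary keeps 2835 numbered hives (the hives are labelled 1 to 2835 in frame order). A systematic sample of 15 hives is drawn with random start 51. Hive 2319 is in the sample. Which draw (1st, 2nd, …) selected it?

13

k = 2835/15 = 189
position = (2319 − 51)/189 + 1 = 2268/189 + 1 = 12 + 1 = 13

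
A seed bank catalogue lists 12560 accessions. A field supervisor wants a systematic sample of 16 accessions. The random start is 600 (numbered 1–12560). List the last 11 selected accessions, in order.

4525, 5310, 6095, 6880, 7665, 8450, 9235, 10020, 10805, 11590, 12375

k = N/n = 12560/16 = 785
6th selection = 600 + 5×785 = 4525
7th: 4525 + 785 = 5310
8th: 5310 + 785 = 6095
9th: 6095 + 785 = 6880
10th: 6880 + 785 = 7665
11th: 7665 + 785 = 8450
12th: 8450 + 785 = 9235
13th: 9235 + 785 = 10020
14th: 10020 + 785 = 10805
15th: 10805 + 785 = 11590
16th: 11590 + 785 = 12375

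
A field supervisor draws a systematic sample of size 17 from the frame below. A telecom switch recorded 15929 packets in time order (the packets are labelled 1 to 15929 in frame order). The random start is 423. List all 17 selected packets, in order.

k = N/n = 15929/17 = 937
packet 1: 423
packet 2: 423 + 937 = 1360
packet 3: 1360 + 937 = 2297
packet 4: 2297 + 937 = 3234
packet 5: 3234 + 937 = 4171
packet 6: 4171 + 937 = 5108
packet 7: 5108 + 937 = 6045
packet 8: 6045 + 937 = 6982
packet 9: 6982 + 937 = 7919
packet 10: 7919 + 937 = 8856
packet 11: 8856 + 937 = 9793
packet 12: 9793 + 937 = 10730
packet 13: 10730 + 937 = 11667
packet 14: 11667 + 937 = 12604
packet 15: 12604 + 937 = 13541
packet 16: 13541 + 937 = 14478
packet 17: 14478 + 937 = 15415

423, 1360, 2297, 3234, 4171, 5108, 6045, 6982, 7919, 8856, 9793, 10730, 11667, 12604, 13541, 14478, 15415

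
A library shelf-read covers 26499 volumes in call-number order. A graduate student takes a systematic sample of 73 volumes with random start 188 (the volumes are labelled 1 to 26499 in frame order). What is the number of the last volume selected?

k = 26499/73 = 363
73rd selection = r + (73−1)·k = 188 + 72×363 = 188 + 26136 = 26324

26324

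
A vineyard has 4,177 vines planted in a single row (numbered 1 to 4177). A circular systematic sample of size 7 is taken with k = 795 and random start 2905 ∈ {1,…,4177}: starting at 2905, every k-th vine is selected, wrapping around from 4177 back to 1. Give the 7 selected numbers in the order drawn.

2905, 3700, 318, 1113, 1908, 2703, 3498

Selection 1: 2905
Selection 2: 2905 + 795 = 3700
Selection 3: 3700 + 795 = 4495 → 4495 − 4177 = 318
Selection 4: 318 + 795 = 1113
Selection 5: 1113 + 795 = 1908
Selection 6: 1908 + 795 = 2703
Selection 7: 2703 + 795 = 3498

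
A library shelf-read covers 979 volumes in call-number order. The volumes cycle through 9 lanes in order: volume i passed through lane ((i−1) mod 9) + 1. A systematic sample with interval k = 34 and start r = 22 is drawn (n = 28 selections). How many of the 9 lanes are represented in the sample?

9

Consecutive selections differ by k = 34, so their lane numbers differ by 34 mod 9 = 7.
gcd(34, 9) = 1, so the sample visits 9/1 = 9 distinct residues mod 9.
Start 22 is lane 4; the lanes hit are 1, 2, 3, 4, 5, 6, 7, 8, 9.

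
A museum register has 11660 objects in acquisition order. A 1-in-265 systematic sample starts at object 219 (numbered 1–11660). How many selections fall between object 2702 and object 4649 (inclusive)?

k = 265
First selection ≥ 2702: 219 + ⌈(2702−219)/265⌉·265 = 219 + 10×265 = 2869
Last selection ≤ 4649: 219 + ⌊(4649−219)/265⌋·265 = 219 + 16×265 = 4459
Count = 16 − 10 + 1 = 7

7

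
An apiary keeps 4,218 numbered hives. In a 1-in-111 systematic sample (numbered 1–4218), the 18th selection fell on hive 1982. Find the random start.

k = 111
r = 1982 − (18−1)×111 = 1982 − 1887 = 95

95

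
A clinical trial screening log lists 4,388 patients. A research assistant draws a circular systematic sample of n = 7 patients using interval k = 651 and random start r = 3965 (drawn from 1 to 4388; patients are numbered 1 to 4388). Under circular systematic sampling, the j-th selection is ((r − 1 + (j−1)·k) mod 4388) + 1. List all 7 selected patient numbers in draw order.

Selection 1: 3965
Selection 2: 3965 + 651 = 4616 → 4616 − 4388 = 228
Selection 3: 228 + 651 = 879
Selection 4: 879 + 651 = 1530
Selection 5: 1530 + 651 = 2181
Selection 6: 2181 + 651 = 2832
Selection 7: 2832 + 651 = 3483

3965, 228, 879, 1530, 2181, 2832, 3483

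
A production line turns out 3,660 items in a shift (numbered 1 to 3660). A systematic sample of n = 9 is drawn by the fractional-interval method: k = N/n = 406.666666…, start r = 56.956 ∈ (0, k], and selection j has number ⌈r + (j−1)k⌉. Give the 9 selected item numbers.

57, 464, 871, 1277, 1684, 2091, 2497, 2904, 3311

j=1: r + 0k = 56.956 → ⌈·⌉ = 57
j=2: r + 1k = 463.622666… → ⌈·⌉ = 464
j=3: r + 2k = 870.289333… → ⌈·⌉ = 871
j=4: r + 3k = 1276.956 → ⌈·⌉ = 1277
j=5: r + 4k = 1683.622666… → ⌈·⌉ = 1684
j=6: r + 5k = 2090.289333… → ⌈·⌉ = 2091
j=7: r + 6k = 2496.956 → ⌈·⌉ = 2497
j=8: r + 7k = 2903.622666… → ⌈·⌉ = 2904
j=9: r + 8k = 3310.289333… → ⌈·⌉ = 3311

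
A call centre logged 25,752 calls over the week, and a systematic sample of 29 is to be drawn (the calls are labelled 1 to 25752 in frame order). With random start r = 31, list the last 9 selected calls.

k = N/n = 25752/29 = 888
21st selection = 31 + 20×888 = 17791
22nd: 17791 + 888 = 18679
23rd: 18679 + 888 = 19567
24th: 19567 + 888 = 20455
25th: 20455 + 888 = 21343
26th: 21343 + 888 = 22231
27th: 22231 + 888 = 23119
28th: 23119 + 888 = 24007
29th: 24007 + 888 = 24895

17791, 18679, 19567, 20455, 21343, 22231, 23119, 24007, 24895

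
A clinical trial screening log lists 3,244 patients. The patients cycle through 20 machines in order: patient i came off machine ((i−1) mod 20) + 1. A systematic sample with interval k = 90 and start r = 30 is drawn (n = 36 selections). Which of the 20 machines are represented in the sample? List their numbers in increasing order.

Consecutive selections differ by k = 90, so their machine numbers differ by 90 mod 20 = 10.
gcd(90, 20) = 10, so the sample visits 20/10 = 2 distinct residues mod 20.
Start 30 is machine 10; the machines hit are 10, 20.

10, 20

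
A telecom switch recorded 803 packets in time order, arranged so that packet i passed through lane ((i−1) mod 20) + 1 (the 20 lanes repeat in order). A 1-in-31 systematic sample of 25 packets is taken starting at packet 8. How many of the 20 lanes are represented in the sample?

20

Consecutive selections differ by k = 31, so their lane numbers differ by 31 mod 20 = 11.
gcd(31, 20) = 1, so the sample visits 20/1 = 20 distinct residues mod 20.
Start 8 is lane 8; the lanes hit are 1, 2, 3, 4, 5, 6, 7, 8, 9, 10, 11, 12, 13, 14, 15, 16, 17, 18, 19, 20.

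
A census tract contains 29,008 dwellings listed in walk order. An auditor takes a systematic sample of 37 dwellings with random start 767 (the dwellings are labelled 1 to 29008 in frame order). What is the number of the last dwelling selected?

28991

k = 29008/37 = 784
37th selection = r + (37−1)·k = 767 + 36×784 = 767 + 28224 = 28991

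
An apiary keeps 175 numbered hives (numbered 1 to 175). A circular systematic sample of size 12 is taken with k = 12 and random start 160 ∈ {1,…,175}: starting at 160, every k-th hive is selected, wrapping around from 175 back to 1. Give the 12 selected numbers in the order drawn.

160, 172, 9, 21, 33, 45, 57, 69, 81, 93, 105, 117

Selection 1: 160
Selection 2: 160 + 12 = 172
Selection 3: 172 + 12 = 184 → 184 − 175 = 9
Selection 4: 9 + 12 = 21
Selection 5: 21 + 12 = 33
Selection 6: 33 + 12 = 45
Selection 7: 45 + 12 = 57
Selection 8: 57 + 12 = 69
Selection 9: 69 + 12 = 81
Selection 10: 81 + 12 = 93
Selection 11: 93 + 12 = 105
Selection 12: 105 + 12 = 117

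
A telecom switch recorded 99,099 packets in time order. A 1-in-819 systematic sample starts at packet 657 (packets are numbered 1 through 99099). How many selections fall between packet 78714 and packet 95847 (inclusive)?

k = 819
First selection ≥ 78714: 657 + ⌈(78714−657)/819⌉·819 = 657 + 96×819 = 79281
Last selection ≤ 95847: 657 + ⌊(95847−657)/819⌋·819 = 657 + 116×819 = 95661
Count = 116 − 96 + 1 = 21

21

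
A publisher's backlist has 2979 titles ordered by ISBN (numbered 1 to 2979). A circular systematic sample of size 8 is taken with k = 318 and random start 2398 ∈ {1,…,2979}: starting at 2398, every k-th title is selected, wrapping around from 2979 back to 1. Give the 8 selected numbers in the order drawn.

Selection 1: 2398
Selection 2: 2398 + 318 = 2716
Selection 3: 2716 + 318 = 3034 → 3034 − 2979 = 55
Selection 4: 55 + 318 = 373
Selection 5: 373 + 318 = 691
Selection 6: 691 + 318 = 1009
Selection 7: 1009 + 318 = 1327
Selection 8: 1327 + 318 = 1645

2398, 2716, 55, 373, 691, 1009, 1327, 1645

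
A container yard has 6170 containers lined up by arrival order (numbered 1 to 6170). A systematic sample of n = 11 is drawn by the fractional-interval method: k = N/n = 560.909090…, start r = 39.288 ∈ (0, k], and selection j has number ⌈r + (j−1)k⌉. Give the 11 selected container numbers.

j=1: r + 0k = 39.288 → ⌈·⌉ = 40
j=2: r + 1k = 600.197090… → ⌈·⌉ = 601
j=3: r + 2k = 1161.106181… → ⌈·⌉ = 1162
j=4: r + 3k = 1722.015272… → ⌈·⌉ = 1723
j=5: r + 4k = 2282.924363… → ⌈·⌉ = 2283
j=6: r + 5k = 2843.833454… → ⌈·⌉ = 2844
j=7: r + 6k = 3404.742545… → ⌈·⌉ = 3405
j=8: r + 7k = 3965.651636… → ⌈·⌉ = 3966
j=9: r + 8k = 4526.560727… → ⌈·⌉ = 4527
j=10: r + 9k = 5087.469818… → ⌈·⌉ = 5088
j=11: r + 10k = 5648.378909… → ⌈·⌉ = 5649

40, 601, 1162, 1723, 2283, 2844, 3405, 3966, 4527, 5088, 5649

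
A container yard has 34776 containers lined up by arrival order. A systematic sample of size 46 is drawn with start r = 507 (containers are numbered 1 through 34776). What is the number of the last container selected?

34527

k = 34776/46 = 756
46th selection = r + (46−1)·k = 507 + 45×756 = 507 + 34020 = 34527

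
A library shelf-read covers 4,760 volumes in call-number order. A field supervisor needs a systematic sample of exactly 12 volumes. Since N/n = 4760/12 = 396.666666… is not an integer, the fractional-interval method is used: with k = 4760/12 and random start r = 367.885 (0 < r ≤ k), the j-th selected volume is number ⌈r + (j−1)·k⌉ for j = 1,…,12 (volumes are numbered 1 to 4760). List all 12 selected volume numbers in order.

j=1: r + 0k = 367.885 → ⌈·⌉ = 368
j=2: r + 1k = 764.551666… → ⌈·⌉ = 765
j=3: r + 2k = 1161.218333… → ⌈·⌉ = 1162
j=4: r + 3k = 1557.885 → ⌈·⌉ = 1558
j=5: r + 4k = 1954.551666… → ⌈·⌉ = 1955
j=6: r + 5k = 2351.218333… → ⌈·⌉ = 2352
j=7: r + 6k = 2747.885 → ⌈·⌉ = 2748
j=8: r + 7k = 3144.551666… → ⌈·⌉ = 3145
j=9: r + 8k = 3541.218333… → ⌈·⌉ = 3542
j=10: r + 9k = 3937.885 → ⌈·⌉ = 3938
j=11: r + 10k = 4334.551666… → ⌈·⌉ = 4335
j=12: r + 11k = 4731.218333… → ⌈·⌉ = 4732

368, 765, 1162, 1558, 1955, 2352, 2748, 3145, 3542, 3938, 4335, 4732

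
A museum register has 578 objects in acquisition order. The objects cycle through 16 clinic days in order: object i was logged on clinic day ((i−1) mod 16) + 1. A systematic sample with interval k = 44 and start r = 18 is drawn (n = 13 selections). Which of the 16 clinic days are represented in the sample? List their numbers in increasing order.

2, 6, 10, 14

Consecutive selections differ by k = 44, so their clinic day numbers differ by 44 mod 16 = 12.
gcd(44, 16) = 4, so the sample visits 16/4 = 4 distinct residues mod 16.
Start 18 is clinic day 2; the clinic days hit are 2, 6, 10, 14.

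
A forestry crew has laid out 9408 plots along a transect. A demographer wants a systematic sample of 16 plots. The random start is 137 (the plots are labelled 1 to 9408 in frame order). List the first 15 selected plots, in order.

k = N/n = 9408/16 = 588
plot 1: 137
plot 2: 137 + 588 = 725
plot 3: 725 + 588 = 1313
plot 4: 1313 + 588 = 1901
plot 5: 1901 + 588 = 2489
plot 6: 2489 + 588 = 3077
plot 7: 3077 + 588 = 3665
plot 8: 3665 + 588 = 4253
plot 9: 4253 + 588 = 4841
plot 10: 4841 + 588 = 5429
plot 11: 5429 + 588 = 6017
plot 12: 6017 + 588 = 6605
plot 13: 6605 + 588 = 7193
plot 14: 7193 + 588 = 7781
plot 15: 7781 + 588 = 8369

137, 725, 1313, 1901, 2489, 3077, 3665, 4253, 4841, 5429, 6017, 6605, 7193, 7781, 8369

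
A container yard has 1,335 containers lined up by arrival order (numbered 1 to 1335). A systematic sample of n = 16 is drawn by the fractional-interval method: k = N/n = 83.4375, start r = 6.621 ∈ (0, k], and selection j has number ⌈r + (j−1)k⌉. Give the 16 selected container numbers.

j=1: r + 0k = 6.621 → ⌈·⌉ = 7
j=2: r + 1k = 90.0585 → ⌈·⌉ = 91
j=3: r + 2k = 173.496 → ⌈·⌉ = 174
j=4: r + 3k = 256.9335 → ⌈·⌉ = 257
j=5: r + 4k = 340.371 → ⌈·⌉ = 341
j=6: r + 5k = 423.8085 → ⌈·⌉ = 424
j=7: r + 6k = 507.246 → ⌈·⌉ = 508
j=8: r + 7k = 590.6835 → ⌈·⌉ = 591
j=9: r + 8k = 674.121 → ⌈·⌉ = 675
j=10: r + 9k = 757.5585 → ⌈·⌉ = 758
j=11: r + 10k = 840.996 → ⌈·⌉ = 841
j=12: r + 11k = 924.4335 → ⌈·⌉ = 925
j=13: r + 12k = 1007.871 → ⌈·⌉ = 1008
j=14: r + 13k = 1091.3085 → ⌈·⌉ = 1092
j=15: r + 14k = 1174.746 → ⌈·⌉ = 1175
j=16: r + 15k = 1258.1835 → ⌈·⌉ = 1259

7, 91, 174, 257, 341, 424, 508, 591, 675, 758, 841, 925, 1008, 1092, 1175, 1259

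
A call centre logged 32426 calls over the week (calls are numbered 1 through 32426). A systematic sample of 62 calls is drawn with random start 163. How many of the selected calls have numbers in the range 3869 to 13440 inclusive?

18

k = 32426/62 = 523
First selection ≥ 3869: 163 + ⌈(3869−163)/523⌉·523 = 163 + 8×523 = 4347
Last selection ≤ 13440: 163 + ⌊(13440−163)/523⌋·523 = 163 + 25×523 = 13238
Count = 25 − 8 + 1 = 18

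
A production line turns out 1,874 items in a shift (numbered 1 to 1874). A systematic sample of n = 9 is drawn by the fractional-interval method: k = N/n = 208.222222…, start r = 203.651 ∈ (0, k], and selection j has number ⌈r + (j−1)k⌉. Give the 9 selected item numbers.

204, 412, 621, 829, 1037, 1245, 1453, 1662, 1870

j=1: r + 0k = 203.651 → ⌈·⌉ = 204
j=2: r + 1k = 411.873222… → ⌈·⌉ = 412
j=3: r + 2k = 620.095444… → ⌈·⌉ = 621
j=4: r + 3k = 828.317666… → ⌈·⌉ = 829
j=5: r + 4k = 1036.539888… → ⌈·⌉ = 1037
j=6: r + 5k = 1244.762111… → ⌈·⌉ = 1245
j=7: r + 6k = 1452.984333… → ⌈·⌉ = 1453
j=8: r + 7k = 1661.206555… → ⌈·⌉ = 1662
j=9: r + 8k = 1869.428777… → ⌈·⌉ = 1870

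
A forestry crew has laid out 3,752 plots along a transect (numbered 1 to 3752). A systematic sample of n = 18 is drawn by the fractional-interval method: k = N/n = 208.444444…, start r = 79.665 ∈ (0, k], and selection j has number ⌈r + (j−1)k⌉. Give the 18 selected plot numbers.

j=1: r + 0k = 79.665 → ⌈·⌉ = 80
j=2: r + 1k = 288.109444… → ⌈·⌉ = 289
j=3: r + 2k = 496.553888… → ⌈·⌉ = 497
j=4: r + 3k = 704.998333… → ⌈·⌉ = 705
j=5: r + 4k = 913.442777… → ⌈·⌉ = 914
j=6: r + 5k = 1121.887222… → ⌈·⌉ = 1122
j=7: r + 6k = 1330.331666… → ⌈·⌉ = 1331
j=8: r + 7k = 1538.776111… → ⌈·⌉ = 1539
j=9: r + 8k = 1747.220555… → ⌈·⌉ = 1748
j=10: r + 9k = 1955.665 → ⌈·⌉ = 1956
j=11: r + 10k = 2164.109444… → ⌈·⌉ = 2165
j=12: r + 11k = 2372.553888… → ⌈·⌉ = 2373
j=13: r + 12k = 2580.998333… → ⌈·⌉ = 2581
j=14: r + 13k = 2789.442777… → ⌈·⌉ = 2790
j=15: r + 14k = 2997.887222… → ⌈·⌉ = 2998
j=16: r + 15k = 3206.331666… → ⌈·⌉ = 3207
j=17: r + 16k = 3414.776111… → ⌈·⌉ = 3415
j=18: r + 17k = 3623.220555… → ⌈·⌉ = 3624

80, 289, 497, 705, 914, 1122, 1331, 1539, 1748, 1956, 2165, 2373, 2581, 2790, 2998, 3207, 3415, 3624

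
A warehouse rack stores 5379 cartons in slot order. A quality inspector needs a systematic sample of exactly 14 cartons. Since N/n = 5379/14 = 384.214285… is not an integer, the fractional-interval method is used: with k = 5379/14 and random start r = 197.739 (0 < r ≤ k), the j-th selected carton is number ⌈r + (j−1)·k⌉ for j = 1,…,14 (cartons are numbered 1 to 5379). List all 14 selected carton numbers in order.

j=1: r + 0k = 197.739 → ⌈·⌉ = 198
j=2: r + 1k = 581.953285… → ⌈·⌉ = 582
j=3: r + 2k = 966.167571… → ⌈·⌉ = 967
j=4: r + 3k = 1350.381857… → ⌈·⌉ = 1351
j=5: r + 4k = 1734.596142… → ⌈·⌉ = 1735
j=6: r + 5k = 2118.810428… → ⌈·⌉ = 2119
j=7: r + 6k = 2503.024714… → ⌈·⌉ = 2504
j=8: r + 7k = 2887.239 → ⌈·⌉ = 2888
j=9: r + 8k = 3271.453285… → ⌈·⌉ = 3272
j=10: r + 9k = 3655.667571… → ⌈·⌉ = 3656
j=11: r + 10k = 4039.881857… → ⌈·⌉ = 4040
j=12: r + 11k = 4424.096142… → ⌈·⌉ = 4425
j=13: r + 12k = 4808.310428… → ⌈·⌉ = 4809
j=14: r + 13k = 5192.524714… → ⌈·⌉ = 5193

198, 582, 967, 1351, 1735, 2119, 2504, 2888, 3272, 3656, 4040, 4425, 4809, 5193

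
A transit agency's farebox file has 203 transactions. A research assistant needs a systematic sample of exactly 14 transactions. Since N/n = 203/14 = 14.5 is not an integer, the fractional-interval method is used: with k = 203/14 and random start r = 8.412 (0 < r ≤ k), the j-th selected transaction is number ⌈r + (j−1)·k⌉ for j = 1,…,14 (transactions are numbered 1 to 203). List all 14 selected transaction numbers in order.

j=1: r + 0k = 8.412 → ⌈·⌉ = 9
j=2: r + 1k = 22.912 → ⌈·⌉ = 23
j=3: r + 2k = 37.412 → ⌈·⌉ = 38
j=4: r + 3k = 51.912 → ⌈·⌉ = 52
j=5: r + 4k = 66.412 → ⌈·⌉ = 67
j=6: r + 5k = 80.912 → ⌈·⌉ = 81
j=7: r + 6k = 95.412 → ⌈·⌉ = 96
j=8: r + 7k = 109.912 → ⌈·⌉ = 110
j=9: r + 8k = 124.412 → ⌈·⌉ = 125
j=10: r + 9k = 138.912 → ⌈·⌉ = 139
j=11: r + 10k = 153.412 → ⌈·⌉ = 154
j=12: r + 11k = 167.912 → ⌈·⌉ = 168
j=13: r + 12k = 182.412 → ⌈·⌉ = 183
j=14: r + 13k = 196.912 → ⌈·⌉ = 197

9, 23, 38, 52, 67, 81, 96, 110, 125, 139, 154, 168, 183, 197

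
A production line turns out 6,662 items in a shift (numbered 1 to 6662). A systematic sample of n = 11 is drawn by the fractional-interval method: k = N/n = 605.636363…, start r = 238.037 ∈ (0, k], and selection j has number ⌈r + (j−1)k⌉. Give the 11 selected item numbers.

239, 844, 1450, 2055, 2661, 3267, 3872, 4478, 5084, 5689, 6295

j=1: r + 0k = 238.037 → ⌈·⌉ = 239
j=2: r + 1k = 843.673363… → ⌈·⌉ = 844
j=3: r + 2k = 1449.309727… → ⌈·⌉ = 1450
j=4: r + 3k = 2054.946090… → ⌈·⌉ = 2055
j=5: r + 4k = 2660.582454… → ⌈·⌉ = 2661
j=6: r + 5k = 3266.218818… → ⌈·⌉ = 3267
j=7: r + 6k = 3871.855181… → ⌈·⌉ = 3872
j=8: r + 7k = 4477.491545… → ⌈·⌉ = 4478
j=9: r + 8k = 5083.127909… → ⌈·⌉ = 5084
j=10: r + 9k = 5688.764272… → ⌈·⌉ = 5689
j=11: r + 10k = 6294.400636… → ⌈·⌉ = 6295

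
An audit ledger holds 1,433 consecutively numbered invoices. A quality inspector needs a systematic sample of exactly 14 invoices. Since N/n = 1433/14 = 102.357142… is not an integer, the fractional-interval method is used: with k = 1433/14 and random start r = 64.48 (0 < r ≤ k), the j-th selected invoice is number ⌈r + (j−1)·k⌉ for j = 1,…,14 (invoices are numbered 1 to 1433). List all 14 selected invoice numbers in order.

j=1: r + 0k = 64.48 → ⌈·⌉ = 65
j=2: r + 1k = 166.837142… → ⌈·⌉ = 167
j=3: r + 2k = 269.194285… → ⌈·⌉ = 270
j=4: r + 3k = 371.551428… → ⌈·⌉ = 372
j=5: r + 4k = 473.908571… → ⌈·⌉ = 474
j=6: r + 5k = 576.265714… → ⌈·⌉ = 577
j=7: r + 6k = 678.622857… → ⌈·⌉ = 679
j=8: r + 7k = 780.98 → ⌈·⌉ = 781
j=9: r + 8k = 883.337142… → ⌈·⌉ = 884
j=10: r + 9k = 985.694285… → ⌈·⌉ = 986
j=11: r + 10k = 1088.051428… → ⌈·⌉ = 1089
j=12: r + 11k = 1190.408571… → ⌈·⌉ = 1191
j=13: r + 12k = 1292.765714… → ⌈·⌉ = 1293
j=14: r + 13k = 1395.122857… → ⌈·⌉ = 1396

65, 167, 270, 372, 474, 577, 679, 781, 884, 986, 1089, 1191, 1293, 1396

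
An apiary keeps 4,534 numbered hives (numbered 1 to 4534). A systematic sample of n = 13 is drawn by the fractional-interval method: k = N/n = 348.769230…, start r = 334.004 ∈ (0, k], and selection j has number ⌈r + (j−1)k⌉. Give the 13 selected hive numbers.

335, 683, 1032, 1381, 1730, 2078, 2427, 2776, 3125, 3473, 3822, 4171, 4520

j=1: r + 0k = 334.004 → ⌈·⌉ = 335
j=2: r + 1k = 682.773230… → ⌈·⌉ = 683
j=3: r + 2k = 1031.542461… → ⌈·⌉ = 1032
j=4: r + 3k = 1380.311692… → ⌈·⌉ = 1381
j=5: r + 4k = 1729.080923… → ⌈·⌉ = 1730
j=6: r + 5k = 2077.850153… → ⌈·⌉ = 2078
j=7: r + 6k = 2426.619384… → ⌈·⌉ = 2427
j=8: r + 7k = 2775.388615… → ⌈·⌉ = 2776
j=9: r + 8k = 3124.157846… → ⌈·⌉ = 3125
j=10: r + 9k = 3472.927076… → ⌈·⌉ = 3473
j=11: r + 10k = 3821.696307… → ⌈·⌉ = 3822
j=12: r + 11k = 4170.465538… → ⌈·⌉ = 4171
j=13: r + 12k = 4519.234769… → ⌈·⌉ = 4520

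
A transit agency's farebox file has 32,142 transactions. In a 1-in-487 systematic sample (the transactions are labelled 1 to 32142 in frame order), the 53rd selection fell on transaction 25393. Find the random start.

69

k = 487
r = 25393 − (53−1)×487 = 25393 − 25324 = 69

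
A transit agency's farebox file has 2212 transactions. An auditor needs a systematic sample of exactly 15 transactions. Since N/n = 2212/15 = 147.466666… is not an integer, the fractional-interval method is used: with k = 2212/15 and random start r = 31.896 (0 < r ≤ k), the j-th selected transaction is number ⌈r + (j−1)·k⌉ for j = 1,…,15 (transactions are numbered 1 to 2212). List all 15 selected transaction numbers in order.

32, 180, 327, 475, 622, 770, 917, 1065, 1212, 1360, 1507, 1655, 1802, 1949, 2097

j=1: r + 0k = 31.896 → ⌈·⌉ = 32
j=2: r + 1k = 179.362666… → ⌈·⌉ = 180
j=3: r + 2k = 326.829333… → ⌈·⌉ = 327
j=4: r + 3k = 474.296 → ⌈·⌉ = 475
j=5: r + 4k = 621.762666… → ⌈·⌉ = 622
j=6: r + 5k = 769.229333… → ⌈·⌉ = 770
j=7: r + 6k = 916.696 → ⌈·⌉ = 917
j=8: r + 7k = 1064.162666… → ⌈·⌉ = 1065
j=9: r + 8k = 1211.629333… → ⌈·⌉ = 1212
j=10: r + 9k = 1359.096 → ⌈·⌉ = 1360
j=11: r + 10k = 1506.562666… → ⌈·⌉ = 1507
j=12: r + 11k = 1654.029333… → ⌈·⌉ = 1655
j=13: r + 12k = 1801.496 → ⌈·⌉ = 1802
j=14: r + 13k = 1948.962666… → ⌈·⌉ = 1949
j=15: r + 14k = 2096.429333… → ⌈·⌉ = 2097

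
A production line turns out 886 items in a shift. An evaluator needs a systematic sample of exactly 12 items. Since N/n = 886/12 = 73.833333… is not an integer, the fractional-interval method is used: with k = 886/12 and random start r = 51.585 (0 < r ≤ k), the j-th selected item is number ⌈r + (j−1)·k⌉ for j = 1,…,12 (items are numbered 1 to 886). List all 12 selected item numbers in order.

j=1: r + 0k = 51.585 → ⌈·⌉ = 52
j=2: r + 1k = 125.418333… → ⌈·⌉ = 126
j=3: r + 2k = 199.251666… → ⌈·⌉ = 200
j=4: r + 3k = 273.085 → ⌈·⌉ = 274
j=5: r + 4k = 346.918333… → ⌈·⌉ = 347
j=6: r + 5k = 420.751666… → ⌈·⌉ = 421
j=7: r + 6k = 494.585 → ⌈·⌉ = 495
j=8: r + 7k = 568.418333… → ⌈·⌉ = 569
j=9: r + 8k = 642.251666… → ⌈·⌉ = 643
j=10: r + 9k = 716.085 → ⌈·⌉ = 717
j=11: r + 10k = 789.918333… → ⌈·⌉ = 790
j=12: r + 11k = 863.751666… → ⌈·⌉ = 864

52, 126, 200, 274, 347, 421, 495, 569, 643, 717, 790, 864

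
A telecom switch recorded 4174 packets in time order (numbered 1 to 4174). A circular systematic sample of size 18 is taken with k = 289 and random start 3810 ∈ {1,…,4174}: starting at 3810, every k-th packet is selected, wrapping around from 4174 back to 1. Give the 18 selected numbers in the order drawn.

3810, 4099, 214, 503, 792, 1081, 1370, 1659, 1948, 2237, 2526, 2815, 3104, 3393, 3682, 3971, 86, 375

Selection 1: 3810
Selection 2: 3810 + 289 = 4099
Selection 3: 4099 + 289 = 4388 → 4388 − 4174 = 214
Selection 4: 214 + 289 = 503
Selection 5: 503 + 289 = 792
Selection 6: 792 + 289 = 1081
Selection 7: 1081 + 289 = 1370
Selection 8: 1370 + 289 = 1659
Selection 9: 1659 + 289 = 1948
Selection 10: 1948 + 289 = 2237
Selection 11: 2237 + 289 = 2526
Selection 12: 2526 + 289 = 2815
Selection 13: 2815 + 289 = 3104
Selection 14: 3104 + 289 = 3393
Selection 15: 3393 + 289 = 3682
Selection 16: 3682 + 289 = 3971
Selection 17: 3971 + 289 = 4260 → 4260 − 4174 = 86
Selection 18: 86 + 289 = 375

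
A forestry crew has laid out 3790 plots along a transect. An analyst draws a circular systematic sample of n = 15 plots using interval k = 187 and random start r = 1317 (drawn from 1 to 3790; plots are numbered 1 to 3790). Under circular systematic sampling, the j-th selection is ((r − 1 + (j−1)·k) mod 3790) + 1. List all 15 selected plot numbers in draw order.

1317, 1504, 1691, 1878, 2065, 2252, 2439, 2626, 2813, 3000, 3187, 3374, 3561, 3748, 145

Selection 1: 1317
Selection 2: 1317 + 187 = 1504
Selection 3: 1504 + 187 = 1691
Selection 4: 1691 + 187 = 1878
Selection 5: 1878 + 187 = 2065
Selection 6: 2065 + 187 = 2252
Selection 7: 2252 + 187 = 2439
Selection 8: 2439 + 187 = 2626
Selection 9: 2626 + 187 = 2813
Selection 10: 2813 + 187 = 3000
Selection 11: 3000 + 187 = 3187
Selection 12: 3187 + 187 = 3374
Selection 13: 3374 + 187 = 3561
Selection 14: 3561 + 187 = 3748
Selection 15: 3748 + 187 = 3935 → 3935 − 3790 = 145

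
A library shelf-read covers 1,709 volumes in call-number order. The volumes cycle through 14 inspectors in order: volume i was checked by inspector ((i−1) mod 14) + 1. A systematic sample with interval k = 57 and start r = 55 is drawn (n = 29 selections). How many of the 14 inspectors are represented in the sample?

Consecutive selections differ by k = 57, so their inspector numbers differ by 57 mod 14 = 1.
gcd(57, 14) = 1, so the sample visits 14/1 = 14 distinct residues mod 14.
Start 55 is inspector 13; the inspectors hit are 1, 2, 3, 4, 5, 6, 7, 8, 9, 10, 11, 12, 13, 14.

14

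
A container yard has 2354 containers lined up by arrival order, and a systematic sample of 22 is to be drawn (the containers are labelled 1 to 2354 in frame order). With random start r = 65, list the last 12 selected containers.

k = N/n = 2354/22 = 107
11th selection = 65 + 10×107 = 1135
12th: 1135 + 107 = 1242
13th: 1242 + 107 = 1349
14th: 1349 + 107 = 1456
15th: 1456 + 107 = 1563
16th: 1563 + 107 = 1670
17th: 1670 + 107 = 1777
18th: 1777 + 107 = 1884
19th: 1884 + 107 = 1991
20th: 1991 + 107 = 2098
21st: 2098 + 107 = 2205
22nd: 2205 + 107 = 2312

1135, 1242, 1349, 1456, 1563, 1670, 1777, 1884, 1991, 2098, 2205, 2312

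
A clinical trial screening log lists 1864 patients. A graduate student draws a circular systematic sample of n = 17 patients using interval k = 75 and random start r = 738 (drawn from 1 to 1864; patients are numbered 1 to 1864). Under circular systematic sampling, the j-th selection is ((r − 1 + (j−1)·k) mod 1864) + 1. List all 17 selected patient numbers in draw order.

738, 813, 888, 963, 1038, 1113, 1188, 1263, 1338, 1413, 1488, 1563, 1638, 1713, 1788, 1863, 74

Selection 1: 738
Selection 2: 738 + 75 = 813
Selection 3: 813 + 75 = 888
Selection 4: 888 + 75 = 963
Selection 5: 963 + 75 = 1038
Selection 6: 1038 + 75 = 1113
Selection 7: 1113 + 75 = 1188
Selection 8: 1188 + 75 = 1263
Selection 9: 1263 + 75 = 1338
Selection 10: 1338 + 75 = 1413
Selection 11: 1413 + 75 = 1488
Selection 12: 1488 + 75 = 1563
Selection 13: 1563 + 75 = 1638
Selection 14: 1638 + 75 = 1713
Selection 15: 1713 + 75 = 1788
Selection 16: 1788 + 75 = 1863
Selection 17: 1863 + 75 = 1938 → 1938 − 1864 = 74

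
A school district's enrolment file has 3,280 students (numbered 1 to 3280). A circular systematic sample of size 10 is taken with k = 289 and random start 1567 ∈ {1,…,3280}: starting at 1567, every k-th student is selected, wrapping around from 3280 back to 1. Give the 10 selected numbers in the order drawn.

1567, 1856, 2145, 2434, 2723, 3012, 21, 310, 599, 888

Selection 1: 1567
Selection 2: 1567 + 289 = 1856
Selection 3: 1856 + 289 = 2145
Selection 4: 2145 + 289 = 2434
Selection 5: 2434 + 289 = 2723
Selection 6: 2723 + 289 = 3012
Selection 7: 3012 + 289 = 3301 → 3301 − 3280 = 21
Selection 8: 21 + 289 = 310
Selection 9: 310 + 289 = 599
Selection 10: 599 + 289 = 888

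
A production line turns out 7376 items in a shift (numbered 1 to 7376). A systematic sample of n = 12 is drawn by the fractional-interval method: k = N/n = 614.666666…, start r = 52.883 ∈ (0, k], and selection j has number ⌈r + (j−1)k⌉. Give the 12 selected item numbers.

j=1: r + 0k = 52.883 → ⌈·⌉ = 53
j=2: r + 1k = 667.549666… → ⌈·⌉ = 668
j=3: r + 2k = 1282.216333… → ⌈·⌉ = 1283
j=4: r + 3k = 1896.883 → ⌈·⌉ = 1897
j=5: r + 4k = 2511.549666… → ⌈·⌉ = 2512
j=6: r + 5k = 3126.216333… → ⌈·⌉ = 3127
j=7: r + 6k = 3740.883 → ⌈·⌉ = 3741
j=8: r + 7k = 4355.549666… → ⌈·⌉ = 4356
j=9: r + 8k = 4970.216333… → ⌈·⌉ = 4971
j=10: r + 9k = 5584.883 → ⌈·⌉ = 5585
j=11: r + 10k = 6199.549666… → ⌈·⌉ = 6200
j=12: r + 11k = 6814.216333… → ⌈·⌉ = 6815

53, 668, 1283, 1897, 2512, 3127, 3741, 4356, 4971, 5585, 6200, 6815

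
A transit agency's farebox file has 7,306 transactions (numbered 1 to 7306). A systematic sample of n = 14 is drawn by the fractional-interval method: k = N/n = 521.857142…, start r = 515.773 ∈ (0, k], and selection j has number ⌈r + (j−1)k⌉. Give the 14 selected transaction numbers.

j=1: r + 0k = 515.773 → ⌈·⌉ = 516
j=2: r + 1k = 1037.630142… → ⌈·⌉ = 1038
j=3: r + 2k = 1559.487285… → ⌈·⌉ = 1560
j=4: r + 3k = 2081.344428… → ⌈·⌉ = 2082
j=5: r + 4k = 2603.201571… → ⌈·⌉ = 2604
j=6: r + 5k = 3125.058714… → ⌈·⌉ = 3126
j=7: r + 6k = 3646.915857… → ⌈·⌉ = 3647
j=8: r + 7k = 4168.773 → ⌈·⌉ = 4169
j=9: r + 8k = 4690.630142… → ⌈·⌉ = 4691
j=10: r + 9k = 5212.487285… → ⌈·⌉ = 5213
j=11: r + 10k = 5734.344428… → ⌈·⌉ = 5735
j=12: r + 11k = 6256.201571… → ⌈·⌉ = 6257
j=13: r + 12k = 6778.058714… → ⌈·⌉ = 6779
j=14: r + 13k = 7299.915857… → ⌈·⌉ = 7300

516, 1038, 1560, 2082, 2604, 3126, 3647, 4169, 4691, 5213, 5735, 6257, 6779, 7300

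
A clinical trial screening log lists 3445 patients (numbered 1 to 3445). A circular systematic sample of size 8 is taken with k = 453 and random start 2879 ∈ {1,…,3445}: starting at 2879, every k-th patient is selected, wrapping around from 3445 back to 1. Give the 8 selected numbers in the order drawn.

2879, 3332, 340, 793, 1246, 1699, 2152, 2605

Selection 1: 2879
Selection 2: 2879 + 453 = 3332
Selection 3: 3332 + 453 = 3785 → 3785 − 3445 = 340
Selection 4: 340 + 453 = 793
Selection 5: 793 + 453 = 1246
Selection 6: 1246 + 453 = 1699
Selection 7: 1699 + 453 = 2152
Selection 8: 2152 + 453 = 2605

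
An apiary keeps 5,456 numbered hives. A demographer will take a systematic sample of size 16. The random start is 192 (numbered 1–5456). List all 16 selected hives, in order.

192, 533, 874, 1215, 1556, 1897, 2238, 2579, 2920, 3261, 3602, 3943, 4284, 4625, 4966, 5307

k = N/n = 5456/16 = 341
hive 1: 192
hive 2: 192 + 341 = 533
hive 3: 533 + 341 = 874
hive 4: 874 + 341 = 1215
hive 5: 1215 + 341 = 1556
hive 6: 1556 + 341 = 1897
hive 7: 1897 + 341 = 2238
hive 8: 2238 + 341 = 2579
hive 9: 2579 + 341 = 2920
hive 10: 2920 + 341 = 3261
hive 11: 3261 + 341 = 3602
hive 12: 3602 + 341 = 3943
hive 13: 3943 + 341 = 4284
hive 14: 4284 + 341 = 4625
hive 15: 4625 + 341 = 4966
hive 16: 4966 + 341 = 5307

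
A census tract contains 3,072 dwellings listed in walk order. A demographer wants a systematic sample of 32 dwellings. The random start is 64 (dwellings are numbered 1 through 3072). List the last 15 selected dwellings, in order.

1696, 1792, 1888, 1984, 2080, 2176, 2272, 2368, 2464, 2560, 2656, 2752, 2848, 2944, 3040

k = N/n = 3072/32 = 96
18th selection = 64 + 17×96 = 1696
19th: 1696 + 96 = 1792
20th: 1792 + 96 = 1888
21st: 1888 + 96 = 1984
22nd: 1984 + 96 = 2080
23rd: 2080 + 96 = 2176
24th: 2176 + 96 = 2272
25th: 2272 + 96 = 2368
26th: 2368 + 96 = 2464
27th: 2464 + 96 = 2560
28th: 2560 + 96 = 2656
29th: 2656 + 96 = 2752
30th: 2752 + 96 = 2848
31st: 2848 + 96 = 2944
32nd: 2944 + 96 = 3040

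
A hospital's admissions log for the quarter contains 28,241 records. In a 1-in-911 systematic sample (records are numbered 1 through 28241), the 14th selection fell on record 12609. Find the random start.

766

k = 911
r = 12609 − (14−1)×911 = 12609 − 11843 = 766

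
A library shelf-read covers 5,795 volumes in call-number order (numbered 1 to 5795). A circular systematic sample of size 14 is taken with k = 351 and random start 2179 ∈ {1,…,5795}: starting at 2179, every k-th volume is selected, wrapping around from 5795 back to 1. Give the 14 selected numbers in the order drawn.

2179, 2530, 2881, 3232, 3583, 3934, 4285, 4636, 4987, 5338, 5689, 245, 596, 947

Selection 1: 2179
Selection 2: 2179 + 351 = 2530
Selection 3: 2530 + 351 = 2881
Selection 4: 2881 + 351 = 3232
Selection 5: 3232 + 351 = 3583
Selection 6: 3583 + 351 = 3934
Selection 7: 3934 + 351 = 4285
Selection 8: 4285 + 351 = 4636
Selection 9: 4636 + 351 = 4987
Selection 10: 4987 + 351 = 5338
Selection 11: 5338 + 351 = 5689
Selection 12: 5689 + 351 = 6040 → 6040 − 5795 = 245
Selection 13: 245 + 351 = 596
Selection 14: 596 + 351 = 947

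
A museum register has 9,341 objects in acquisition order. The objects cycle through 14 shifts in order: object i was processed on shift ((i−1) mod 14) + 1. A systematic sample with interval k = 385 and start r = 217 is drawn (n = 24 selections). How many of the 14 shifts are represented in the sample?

2

Consecutive selections differ by k = 385, so their shift numbers differ by 385 mod 14 = 7.
gcd(385, 14) = 7, so the sample visits 14/7 = 2 distinct residues mod 14.
Start 217 is shift 7; the shifts hit are 7, 14.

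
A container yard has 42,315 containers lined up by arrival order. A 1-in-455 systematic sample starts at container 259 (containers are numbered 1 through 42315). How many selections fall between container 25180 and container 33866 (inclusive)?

k = 455
First selection ≥ 25180: 259 + ⌈(25180−259)/455⌉·455 = 259 + 55×455 = 25284
Last selection ≤ 33866: 259 + ⌊(33866−259)/455⌋·455 = 259 + 73×455 = 33474
Count = 73 − 55 + 1 = 19

19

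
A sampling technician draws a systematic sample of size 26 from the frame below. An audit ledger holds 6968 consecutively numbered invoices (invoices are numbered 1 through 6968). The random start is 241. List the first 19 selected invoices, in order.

k = N/n = 6968/26 = 268
invoice 1: 241
invoice 2: 241 + 268 = 509
invoice 3: 509 + 268 = 777
invoice 4: 777 + 268 = 1045
invoice 5: 1045 + 268 = 1313
invoice 6: 1313 + 268 = 1581
invoice 7: 1581 + 268 = 1849
invoice 8: 1849 + 268 = 2117
invoice 9: 2117 + 268 = 2385
invoice 10: 2385 + 268 = 2653
invoice 11: 2653 + 268 = 2921
invoice 12: 2921 + 268 = 3189
invoice 13: 3189 + 268 = 3457
invoice 14: 3457 + 268 = 3725
invoice 15: 3725 + 268 = 3993
invoice 16: 3993 + 268 = 4261
invoice 17: 4261 + 268 = 4529
invoice 18: 4529 + 268 = 4797
invoice 19: 4797 + 268 = 5065

241, 509, 777, 1045, 1313, 1581, 1849, 2117, 2385, 2653, 2921, 3189, 3457, 3725, 3993, 4261, 4529, 4797, 5065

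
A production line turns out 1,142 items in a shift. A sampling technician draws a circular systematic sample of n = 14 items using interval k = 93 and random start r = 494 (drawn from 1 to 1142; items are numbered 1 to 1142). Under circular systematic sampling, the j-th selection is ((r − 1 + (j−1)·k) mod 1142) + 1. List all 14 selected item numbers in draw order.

494, 587, 680, 773, 866, 959, 1052, 3, 96, 189, 282, 375, 468, 561

Selection 1: 494
Selection 2: 494 + 93 = 587
Selection 3: 587 + 93 = 680
Selection 4: 680 + 93 = 773
Selection 5: 773 + 93 = 866
Selection 6: 866 + 93 = 959
Selection 7: 959 + 93 = 1052
Selection 8: 1052 + 93 = 1145 → 1145 − 1142 = 3
Selection 9: 3 + 93 = 96
Selection 10: 96 + 93 = 189
Selection 11: 189 + 93 = 282
Selection 12: 282 + 93 = 375
Selection 13: 375 + 93 = 468
Selection 14: 468 + 93 = 561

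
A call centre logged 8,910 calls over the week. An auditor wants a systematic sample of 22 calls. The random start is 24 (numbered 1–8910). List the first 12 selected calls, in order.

k = N/n = 8910/22 = 405
call 1: 24
call 2: 24 + 405 = 429
call 3: 429 + 405 = 834
call 4: 834 + 405 = 1239
call 5: 1239 + 405 = 1644
call 6: 1644 + 405 = 2049
call 7: 2049 + 405 = 2454
call 8: 2454 + 405 = 2859
call 9: 2859 + 405 = 3264
call 10: 3264 + 405 = 3669
call 11: 3669 + 405 = 4074
call 12: 4074 + 405 = 4479

24, 429, 834, 1239, 1644, 2049, 2454, 2859, 3264, 3669, 4074, 4479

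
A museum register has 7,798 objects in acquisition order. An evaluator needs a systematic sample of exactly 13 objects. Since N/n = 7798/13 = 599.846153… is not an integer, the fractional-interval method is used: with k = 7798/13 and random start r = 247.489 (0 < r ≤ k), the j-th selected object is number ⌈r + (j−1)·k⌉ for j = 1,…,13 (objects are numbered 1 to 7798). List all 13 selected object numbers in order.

248, 848, 1448, 2048, 2647, 3247, 3847, 4447, 5047, 5647, 6246, 6846, 7446

j=1: r + 0k = 247.489 → ⌈·⌉ = 248
j=2: r + 1k = 847.335153… → ⌈·⌉ = 848
j=3: r + 2k = 1447.181307… → ⌈·⌉ = 1448
j=4: r + 3k = 2047.027461… → ⌈·⌉ = 2048
j=5: r + 4k = 2646.873615… → ⌈·⌉ = 2647
j=6: r + 5k = 3246.719769… → ⌈·⌉ = 3247
j=7: r + 6k = 3846.565923… → ⌈·⌉ = 3847
j=8: r + 7k = 4446.412076… → ⌈·⌉ = 4447
j=9: r + 8k = 5046.258230… → ⌈·⌉ = 5047
j=10: r + 9k = 5646.104384… → ⌈·⌉ = 5647
j=11: r + 10k = 6245.950538… → ⌈·⌉ = 6246
j=12: r + 11k = 6845.796692… → ⌈·⌉ = 6846
j=13: r + 12k = 7445.642846… → ⌈·⌉ = 7446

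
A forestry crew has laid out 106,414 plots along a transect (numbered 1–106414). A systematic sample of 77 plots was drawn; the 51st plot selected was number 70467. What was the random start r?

k = 106414/77 = 1382
r = 70467 − (51−1)×1382 = 70467 − 69100 = 1367

1367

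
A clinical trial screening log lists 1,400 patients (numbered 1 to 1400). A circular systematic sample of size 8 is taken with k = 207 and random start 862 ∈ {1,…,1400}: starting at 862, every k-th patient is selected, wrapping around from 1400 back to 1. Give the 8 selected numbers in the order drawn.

Selection 1: 862
Selection 2: 862 + 207 = 1069
Selection 3: 1069 + 207 = 1276
Selection 4: 1276 + 207 = 1483 → 1483 − 1400 = 83
Selection 5: 83 + 207 = 290
Selection 6: 290 + 207 = 497
Selection 7: 497 + 207 = 704
Selection 8: 704 + 207 = 911

862, 1069, 1276, 83, 290, 497, 704, 911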